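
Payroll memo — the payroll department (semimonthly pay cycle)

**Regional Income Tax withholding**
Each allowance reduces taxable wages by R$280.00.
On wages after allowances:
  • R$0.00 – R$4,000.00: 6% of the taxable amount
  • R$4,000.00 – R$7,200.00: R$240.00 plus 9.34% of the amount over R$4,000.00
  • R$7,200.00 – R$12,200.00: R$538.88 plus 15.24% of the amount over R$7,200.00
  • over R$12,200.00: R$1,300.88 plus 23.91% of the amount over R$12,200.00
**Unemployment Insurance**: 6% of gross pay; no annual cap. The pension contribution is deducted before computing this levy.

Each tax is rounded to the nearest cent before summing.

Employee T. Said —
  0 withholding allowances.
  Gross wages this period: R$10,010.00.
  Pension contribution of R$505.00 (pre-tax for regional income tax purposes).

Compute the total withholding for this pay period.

Regional Income Tax: taxable = R$10,010.00 − R$505.00 = R$9,505.00
  R$538.88 + 15.24% × (R$9,505.00 − R$7,200.00) = R$538.88 + 15.24% × R$2,305.00 = R$890.16
Unemployment Insurance: 6% × R$9,505.00 = R$570.30
Total: R$890.16 + R$570.30 = R$1,460.46

R$1,460.46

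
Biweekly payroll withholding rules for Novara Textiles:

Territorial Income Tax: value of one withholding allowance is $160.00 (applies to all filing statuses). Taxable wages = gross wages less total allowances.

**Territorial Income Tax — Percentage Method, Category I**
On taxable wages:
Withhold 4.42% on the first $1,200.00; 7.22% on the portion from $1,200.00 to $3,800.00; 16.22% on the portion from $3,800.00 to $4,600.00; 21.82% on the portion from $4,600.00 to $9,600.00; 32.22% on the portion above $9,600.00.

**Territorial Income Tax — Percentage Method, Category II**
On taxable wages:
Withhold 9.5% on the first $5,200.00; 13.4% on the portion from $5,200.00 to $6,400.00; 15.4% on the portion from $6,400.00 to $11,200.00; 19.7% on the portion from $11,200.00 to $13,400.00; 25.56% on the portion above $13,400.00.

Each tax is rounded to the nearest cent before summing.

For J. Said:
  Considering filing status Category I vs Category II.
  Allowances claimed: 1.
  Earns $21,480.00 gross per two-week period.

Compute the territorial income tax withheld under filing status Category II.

Territorial Income Tax (Category II): taxable = $21,480.00 − 1×$160.00 = $21,320.00
  $1,827.40 + 25.56% × ($21,320.00 − $13,400.00) = $1,827.40 + 25.56% × $7,920.00 = $3,851.75

$3,851.75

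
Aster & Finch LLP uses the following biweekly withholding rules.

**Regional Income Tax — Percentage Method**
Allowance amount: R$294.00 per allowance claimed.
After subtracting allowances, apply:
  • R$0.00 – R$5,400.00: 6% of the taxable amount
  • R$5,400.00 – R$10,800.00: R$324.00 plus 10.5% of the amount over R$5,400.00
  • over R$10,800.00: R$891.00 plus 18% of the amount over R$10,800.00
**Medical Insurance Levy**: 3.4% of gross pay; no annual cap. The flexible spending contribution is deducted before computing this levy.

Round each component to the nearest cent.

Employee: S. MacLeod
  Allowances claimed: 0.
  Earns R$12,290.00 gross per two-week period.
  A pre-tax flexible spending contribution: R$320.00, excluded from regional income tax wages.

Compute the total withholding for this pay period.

R$1,508.58

Regional Income Tax: taxable = R$12,290.00 − R$320.00 = R$11,970.00
  R$891.00 + 18% × (R$11,970.00 − R$10,800.00) = R$891.00 + 18% × R$1,170.00 = R$1,101.60
Medical Insurance Levy: 3.4% × R$11,970.00 = R$406.98
Total: R$1,101.60 + R$406.98 = R$1,508.58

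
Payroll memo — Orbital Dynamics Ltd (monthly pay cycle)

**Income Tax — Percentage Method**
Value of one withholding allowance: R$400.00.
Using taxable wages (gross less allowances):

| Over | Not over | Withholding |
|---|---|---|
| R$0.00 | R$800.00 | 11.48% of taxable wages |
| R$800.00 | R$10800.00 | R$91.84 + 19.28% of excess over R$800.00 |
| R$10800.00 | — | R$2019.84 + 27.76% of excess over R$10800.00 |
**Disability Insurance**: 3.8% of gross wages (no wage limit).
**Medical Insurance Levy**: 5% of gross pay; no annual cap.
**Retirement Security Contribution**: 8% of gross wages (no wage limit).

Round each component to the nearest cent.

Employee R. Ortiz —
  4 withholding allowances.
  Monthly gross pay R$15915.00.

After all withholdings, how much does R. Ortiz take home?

Income Tax: taxable = R$15915.00 − 4×R$400.00 = R$14315.00
  R$2019.84 + 27.76% × (R$14315.00 − R$10800.00) = R$2019.84 + 27.76% × R$3515.00 = R$2995.60
Disability Insurance: 3.8% × R$15915.00 = R$604.77
Medical Insurance Levy: 5% × R$15915.00 = R$795.75
Retirement Security Contribution: 8% × R$15915.00 = R$1273.20
Total withheld: R$2995.60 + R$604.77 + R$795.75 + R$1273.20 = R$5669.32
Net pay: R$15915.00 − R$5669.32 = R$10245.68

R$10245.68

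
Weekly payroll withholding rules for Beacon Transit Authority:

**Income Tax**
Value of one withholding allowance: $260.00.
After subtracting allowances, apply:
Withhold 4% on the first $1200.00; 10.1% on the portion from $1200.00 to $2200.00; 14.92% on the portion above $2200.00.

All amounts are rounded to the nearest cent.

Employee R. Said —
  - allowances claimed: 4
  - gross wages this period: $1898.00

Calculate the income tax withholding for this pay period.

$34.32

Income Tax: taxable = $1898.00 − 4×$260.00 = $858.00
  4% × $858.00 = $34.32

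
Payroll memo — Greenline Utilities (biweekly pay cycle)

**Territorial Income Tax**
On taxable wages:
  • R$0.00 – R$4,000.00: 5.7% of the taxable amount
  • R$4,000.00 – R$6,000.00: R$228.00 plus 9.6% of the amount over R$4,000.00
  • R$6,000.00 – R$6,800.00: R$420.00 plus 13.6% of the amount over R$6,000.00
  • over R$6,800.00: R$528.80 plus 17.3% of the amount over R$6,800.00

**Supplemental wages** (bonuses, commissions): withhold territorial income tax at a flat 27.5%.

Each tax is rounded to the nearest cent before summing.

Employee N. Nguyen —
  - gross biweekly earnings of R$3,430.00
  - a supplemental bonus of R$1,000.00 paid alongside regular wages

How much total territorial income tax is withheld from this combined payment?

Territorial Income Tax: taxable = R$3,430.00
  5.7% × R$3,430.00 = R$195.51
Supplemental (27.5% flat on bonus): 27.5% × R$1,000.00 = R$275.00
Total territorial income tax: R$195.51 + R$275.00 = R$470.51

R$470.51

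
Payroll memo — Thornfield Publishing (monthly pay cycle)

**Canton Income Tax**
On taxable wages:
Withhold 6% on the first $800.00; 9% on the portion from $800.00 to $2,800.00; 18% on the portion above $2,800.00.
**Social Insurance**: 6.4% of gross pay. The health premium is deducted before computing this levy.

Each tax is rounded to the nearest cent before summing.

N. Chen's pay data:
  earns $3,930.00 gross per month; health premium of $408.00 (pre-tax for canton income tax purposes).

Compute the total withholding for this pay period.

Canton Income Tax: taxable = $3,930.00 − $408.00 = $3,522.00
  $228.00 + 18% × ($3,522.00 − $2,800.00) = $228.00 + 18% × $722.00 = $357.96
Social Insurance: 6.4% × $3,522.00 = $225.41
Total: $357.96 + $225.41 = $583.37

$583.37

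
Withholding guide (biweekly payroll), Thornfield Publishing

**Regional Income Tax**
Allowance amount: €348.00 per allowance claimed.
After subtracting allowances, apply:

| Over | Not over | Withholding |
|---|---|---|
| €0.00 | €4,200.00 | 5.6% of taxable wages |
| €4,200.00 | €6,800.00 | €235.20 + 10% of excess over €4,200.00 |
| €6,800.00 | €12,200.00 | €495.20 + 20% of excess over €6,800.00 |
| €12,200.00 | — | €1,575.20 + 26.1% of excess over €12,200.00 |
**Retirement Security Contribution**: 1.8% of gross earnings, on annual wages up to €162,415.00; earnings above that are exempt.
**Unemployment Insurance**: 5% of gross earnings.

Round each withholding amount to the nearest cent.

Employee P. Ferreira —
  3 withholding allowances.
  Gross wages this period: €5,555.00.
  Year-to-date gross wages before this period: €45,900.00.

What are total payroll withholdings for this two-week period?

Regional Income Tax: taxable = €5,555.00 − 3×€348.00 = €4,511.00
  €235.20 + 10% × (€4,511.00 − €4,200.00) = €235.20 + 10% × €311.00 = €266.30
Retirement Security Contribution: 1.8% × €5,555.00 = €99.99
Unemployment Insurance: 5% × €5,555.00 = €277.75
Total: €266.30 + €99.99 + €277.75 = €644.04

€644.04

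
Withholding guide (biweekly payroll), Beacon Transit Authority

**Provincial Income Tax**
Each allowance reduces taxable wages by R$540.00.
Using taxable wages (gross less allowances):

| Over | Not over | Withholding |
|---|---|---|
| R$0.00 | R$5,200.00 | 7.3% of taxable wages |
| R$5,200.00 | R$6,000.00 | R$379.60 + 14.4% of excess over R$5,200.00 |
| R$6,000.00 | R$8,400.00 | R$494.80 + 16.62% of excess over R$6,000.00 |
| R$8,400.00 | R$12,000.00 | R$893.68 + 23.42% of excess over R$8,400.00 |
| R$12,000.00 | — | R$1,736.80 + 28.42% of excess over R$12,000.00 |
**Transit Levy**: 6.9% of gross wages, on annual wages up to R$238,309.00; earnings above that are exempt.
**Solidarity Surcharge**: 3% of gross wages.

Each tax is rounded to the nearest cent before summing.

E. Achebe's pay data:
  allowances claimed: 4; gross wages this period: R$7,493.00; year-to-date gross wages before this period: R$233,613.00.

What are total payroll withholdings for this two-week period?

R$947.56

Provincial Income Tax: taxable = R$7,493.00 − 4×R$540.00 = R$5,333.00
  R$379.60 + 14.4% × (R$5,333.00 − R$5,200.00) = R$379.60 + 14.4% × R$133.00 = R$398.75
Transit Levy: cap R$238,309.00 − YTD R$233,613.00 = R$4,696.00 subject; 6.9% × R$4,696.00 = R$324.02
Solidarity Surcharge: 3% × R$7,493.00 = R$224.79
Total: R$398.75 + R$324.02 + R$224.79 = R$947.56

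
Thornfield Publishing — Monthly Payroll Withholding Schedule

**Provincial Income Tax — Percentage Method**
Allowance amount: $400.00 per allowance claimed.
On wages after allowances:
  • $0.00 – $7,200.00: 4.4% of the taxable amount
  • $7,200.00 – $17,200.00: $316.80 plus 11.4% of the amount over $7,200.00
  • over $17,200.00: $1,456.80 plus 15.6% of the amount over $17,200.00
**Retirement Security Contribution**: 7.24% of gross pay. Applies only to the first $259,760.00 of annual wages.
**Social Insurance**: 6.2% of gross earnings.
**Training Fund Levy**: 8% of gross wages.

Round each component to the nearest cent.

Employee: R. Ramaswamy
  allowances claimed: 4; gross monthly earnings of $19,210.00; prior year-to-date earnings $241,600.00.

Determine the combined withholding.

$5,563.36

Provincial Income Tax: taxable = $19,210.00 − 4×$400.00 = $17,610.00
  $1,456.80 + 15.6% × ($17,610.00 − $17,200.00) = $1,456.80 + 15.6% × $410.00 = $1,520.76
Retirement Security Contribution: cap $259,760.00 − YTD $241,600.00 = $18,160.00 subject; 7.24% × $18,160.00 = $1,314.78
Social Insurance: 6.2% × $19,210.00 = $1,191.02
Training Fund Levy: 8% × $19,210.00 = $1,536.80
Total: $1,520.76 + $1,314.78 + $1,191.02 + $1,536.80 = $5,563.36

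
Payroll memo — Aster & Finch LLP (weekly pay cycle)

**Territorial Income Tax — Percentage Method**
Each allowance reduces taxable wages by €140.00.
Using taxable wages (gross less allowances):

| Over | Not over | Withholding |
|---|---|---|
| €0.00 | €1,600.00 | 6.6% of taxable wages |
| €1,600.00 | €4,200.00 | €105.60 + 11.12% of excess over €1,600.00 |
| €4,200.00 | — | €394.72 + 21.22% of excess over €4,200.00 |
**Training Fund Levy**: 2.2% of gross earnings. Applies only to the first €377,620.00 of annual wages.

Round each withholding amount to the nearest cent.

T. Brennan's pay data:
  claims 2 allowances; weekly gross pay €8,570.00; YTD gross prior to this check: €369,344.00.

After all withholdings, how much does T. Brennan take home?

Territorial Income Tax: taxable = €8,570.00 − 2×€140.00 = €8,290.00
  €394.72 + 21.22% × (€8,290.00 − €4,200.00) = €394.72 + 21.22% × €4,090.00 = €1,262.62
Training Fund Levy: cap €377,620.00 − YTD €369,344.00 = €8,276.00 subject; 2.2% × €8,276.00 = €182.07
Total withheld: €1,262.62 + €182.07 = €1,444.69
Net pay: €8,570.00 − €1,444.69 = €7,125.31

€7,125.31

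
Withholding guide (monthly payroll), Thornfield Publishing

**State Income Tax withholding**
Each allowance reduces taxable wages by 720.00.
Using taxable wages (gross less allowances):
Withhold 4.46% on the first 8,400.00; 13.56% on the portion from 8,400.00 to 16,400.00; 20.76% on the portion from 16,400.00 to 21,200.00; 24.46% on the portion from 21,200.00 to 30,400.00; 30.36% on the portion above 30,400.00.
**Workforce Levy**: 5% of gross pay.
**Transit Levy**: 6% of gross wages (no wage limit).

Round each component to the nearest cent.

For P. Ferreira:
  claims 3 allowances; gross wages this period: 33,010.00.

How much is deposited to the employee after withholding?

24,536.04

State Income Tax: taxable = 33,010.00 − 3×720.00 = 30,850.00
  4,706.24 + 30.36% × (30,850.00 − 30,400.00) = 4,706.24 + 30.36% × 450.00 = 4,842.86
Workforce Levy: 5% × 33,010.00 = 1,650.50
Transit Levy: 6% × 33,010.00 = 1,980.60
Total withheld: 4,842.86 + 1,650.50 + 1,980.60 = 8,473.96
Net pay: 33,010.00 − 8,473.96 = 24,536.04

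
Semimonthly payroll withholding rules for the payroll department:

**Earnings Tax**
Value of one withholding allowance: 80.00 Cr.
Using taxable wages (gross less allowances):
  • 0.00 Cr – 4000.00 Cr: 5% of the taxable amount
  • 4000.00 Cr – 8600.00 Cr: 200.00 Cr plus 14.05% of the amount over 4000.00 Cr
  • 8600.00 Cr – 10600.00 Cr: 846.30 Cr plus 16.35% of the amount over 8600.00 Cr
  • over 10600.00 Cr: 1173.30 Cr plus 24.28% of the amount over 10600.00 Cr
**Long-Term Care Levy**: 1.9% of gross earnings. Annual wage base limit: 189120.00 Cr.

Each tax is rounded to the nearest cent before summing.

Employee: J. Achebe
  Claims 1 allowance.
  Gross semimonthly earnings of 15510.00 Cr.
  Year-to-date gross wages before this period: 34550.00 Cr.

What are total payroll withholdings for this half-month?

2640.71 Cr

Earnings Tax: taxable = 15510.00 Cr − 1×80.00 Cr = 15430.00 Cr
  1173.30 Cr + 24.28% × (15430.00 Cr − 10600.00 Cr) = 1173.30 Cr + 24.28% × 4830.00 Cr = 2346.02 Cr
Long-Term Care Levy: 1.9% × 15510.00 Cr = 294.69 Cr
Total: 2346.02 Cr + 294.69 Cr = 2640.71 Cr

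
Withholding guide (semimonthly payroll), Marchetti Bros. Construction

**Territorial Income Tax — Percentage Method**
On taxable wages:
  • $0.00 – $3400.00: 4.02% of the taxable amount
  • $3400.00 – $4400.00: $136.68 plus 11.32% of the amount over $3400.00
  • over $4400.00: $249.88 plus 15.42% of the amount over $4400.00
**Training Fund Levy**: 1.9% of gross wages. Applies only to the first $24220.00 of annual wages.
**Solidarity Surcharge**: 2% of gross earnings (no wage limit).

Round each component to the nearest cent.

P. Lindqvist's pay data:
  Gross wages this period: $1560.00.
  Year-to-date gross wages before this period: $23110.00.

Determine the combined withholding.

$115.00

Territorial Income Tax: taxable = $1560.00
  4.02% × $1560.00 = $62.71
Training Fund Levy: cap $24220.00 − YTD $23110.00 = $1110.00 subject; 1.9% × $1110.00 = $21.09
Solidarity Surcharge: 2% × $1560.00 = $31.20
Total: $62.71 + $21.09 + $31.20 = $115.00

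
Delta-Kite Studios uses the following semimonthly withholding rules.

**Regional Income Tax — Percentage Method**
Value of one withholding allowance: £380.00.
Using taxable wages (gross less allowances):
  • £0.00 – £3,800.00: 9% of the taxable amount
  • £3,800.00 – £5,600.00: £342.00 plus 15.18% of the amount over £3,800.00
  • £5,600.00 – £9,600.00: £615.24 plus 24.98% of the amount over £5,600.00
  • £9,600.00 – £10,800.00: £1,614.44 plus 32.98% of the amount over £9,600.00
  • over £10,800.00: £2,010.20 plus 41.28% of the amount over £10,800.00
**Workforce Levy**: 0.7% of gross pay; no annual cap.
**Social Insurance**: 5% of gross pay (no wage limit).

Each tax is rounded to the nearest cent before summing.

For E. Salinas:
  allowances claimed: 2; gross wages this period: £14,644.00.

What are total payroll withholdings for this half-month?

Regional Income Tax: taxable = £14,644.00 − 2×£380.00 = £13,884.00
  £2,010.20 + 41.28% × (£13,884.00 − £10,800.00) = £2,010.20 + 41.28% × £3,084.00 = £3,283.28
Workforce Levy: 0.7% × £14,644.00 = £102.51
Social Insurance: 5% × £14,644.00 = £732.20
Total: £3,283.28 + £102.51 + £732.20 = £4,117.99

£4,117.99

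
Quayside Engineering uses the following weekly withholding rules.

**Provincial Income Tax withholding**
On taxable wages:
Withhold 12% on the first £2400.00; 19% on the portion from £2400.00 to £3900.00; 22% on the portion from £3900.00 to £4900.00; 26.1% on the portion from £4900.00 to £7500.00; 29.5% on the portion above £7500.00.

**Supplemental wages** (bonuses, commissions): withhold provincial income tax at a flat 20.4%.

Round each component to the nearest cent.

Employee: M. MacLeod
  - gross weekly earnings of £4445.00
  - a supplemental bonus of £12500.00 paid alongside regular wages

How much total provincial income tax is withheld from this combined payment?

Provincial Income Tax: taxable = £4445.00
  £573.00 + 22% × (£4445.00 − £3900.00) = £573.00 + 22% × £545.00 = £692.90
Supplemental (20.4% flat on bonus): 20.4% × £12500.00 = £2550.00
Total provincial income tax: £692.90 + £2550.00 = £3242.90

£3242.90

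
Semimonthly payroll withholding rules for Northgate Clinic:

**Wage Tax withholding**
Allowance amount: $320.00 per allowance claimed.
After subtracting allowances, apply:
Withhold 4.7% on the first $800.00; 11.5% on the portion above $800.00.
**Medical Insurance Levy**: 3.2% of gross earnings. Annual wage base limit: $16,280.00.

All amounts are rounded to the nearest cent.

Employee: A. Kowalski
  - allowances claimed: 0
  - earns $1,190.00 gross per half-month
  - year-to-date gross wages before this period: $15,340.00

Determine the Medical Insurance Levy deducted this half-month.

Medical Insurance Levy: cap $16,280.00 − YTD $15,340.00 = $940.00 subject; 3.2% × $940.00 = $30.08

$30.08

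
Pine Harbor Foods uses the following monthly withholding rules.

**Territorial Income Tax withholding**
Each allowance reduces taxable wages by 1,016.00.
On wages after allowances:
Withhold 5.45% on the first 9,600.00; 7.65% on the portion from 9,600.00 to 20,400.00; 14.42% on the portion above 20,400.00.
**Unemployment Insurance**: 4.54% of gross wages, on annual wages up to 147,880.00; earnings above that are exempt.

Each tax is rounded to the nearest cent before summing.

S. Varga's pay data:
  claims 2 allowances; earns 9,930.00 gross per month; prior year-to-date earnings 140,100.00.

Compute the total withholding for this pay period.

Territorial Income Tax: taxable = 9,930.00 − 2×1,016.00 = 7,898.00
  5.45% × 7,898.00 = 430.44
Unemployment Insurance: cap 147,880.00 − YTD 140,100.00 = 7,780.00 subject; 4.54% × 7,780.00 = 353.21
Total: 430.44 + 353.21 = 783.65

783.65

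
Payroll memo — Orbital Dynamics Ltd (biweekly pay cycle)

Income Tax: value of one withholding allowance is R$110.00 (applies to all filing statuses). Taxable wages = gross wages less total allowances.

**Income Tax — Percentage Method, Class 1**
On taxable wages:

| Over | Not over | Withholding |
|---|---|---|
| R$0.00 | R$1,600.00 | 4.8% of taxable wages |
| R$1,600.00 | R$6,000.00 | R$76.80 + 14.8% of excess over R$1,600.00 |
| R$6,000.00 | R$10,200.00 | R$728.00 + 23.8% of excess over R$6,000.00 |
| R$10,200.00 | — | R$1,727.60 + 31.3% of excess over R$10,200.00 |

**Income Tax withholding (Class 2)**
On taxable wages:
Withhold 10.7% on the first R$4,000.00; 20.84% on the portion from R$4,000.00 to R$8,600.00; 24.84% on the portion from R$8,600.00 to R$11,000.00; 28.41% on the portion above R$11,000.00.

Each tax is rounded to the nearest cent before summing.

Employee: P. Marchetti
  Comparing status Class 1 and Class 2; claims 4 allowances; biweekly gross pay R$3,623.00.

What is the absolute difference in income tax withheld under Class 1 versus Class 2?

Income Tax (Class 1): taxable = R$3,623.00 − 4×R$110.00 = R$3,183.00
  R$76.80 + 14.8% × (R$3,183.00 − R$1,600.00) = R$76.80 + 14.8% × R$1,583.00 = R$311.08
Income Tax (Class 2): taxable = R$3,623.00 − 4×R$110.00 = R$3,183.00
  10.7% × R$3,183.00 = R$340.58
Difference: |R$311.08 − R$340.58| = R$29.50 (higher under Class 2)

R$29.50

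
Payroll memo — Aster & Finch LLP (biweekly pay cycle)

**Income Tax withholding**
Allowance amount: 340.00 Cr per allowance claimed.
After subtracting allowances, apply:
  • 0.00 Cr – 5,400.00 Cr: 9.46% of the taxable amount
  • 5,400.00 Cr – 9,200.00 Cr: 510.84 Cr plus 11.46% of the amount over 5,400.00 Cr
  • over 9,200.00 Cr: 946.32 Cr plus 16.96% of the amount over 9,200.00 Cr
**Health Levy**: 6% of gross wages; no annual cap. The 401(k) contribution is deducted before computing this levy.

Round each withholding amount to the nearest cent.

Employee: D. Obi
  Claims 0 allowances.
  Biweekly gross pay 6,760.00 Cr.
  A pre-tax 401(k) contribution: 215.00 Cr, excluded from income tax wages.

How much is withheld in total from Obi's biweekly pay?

Income Tax: taxable = 6,760.00 Cr − 215.00 Cr = 6,545.00 Cr
  510.84 Cr + 11.46% × (6,545.00 Cr − 5,400.00 Cr) = 510.84 Cr + 11.46% × 1,145.00 Cr = 642.06 Cr
Health Levy: 6% × 6,545.00 Cr = 392.70 Cr
Total: 642.06 Cr + 392.70 Cr = 1,034.76 Cr

1,034.76 Cr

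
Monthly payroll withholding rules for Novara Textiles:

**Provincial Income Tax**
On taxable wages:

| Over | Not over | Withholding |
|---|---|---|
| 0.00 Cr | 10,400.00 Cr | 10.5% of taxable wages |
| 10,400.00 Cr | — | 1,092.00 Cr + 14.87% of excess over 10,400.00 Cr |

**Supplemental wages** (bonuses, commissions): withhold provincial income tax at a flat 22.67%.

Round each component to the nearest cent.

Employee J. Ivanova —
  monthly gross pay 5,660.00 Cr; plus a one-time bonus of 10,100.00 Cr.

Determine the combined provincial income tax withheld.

Provincial Income Tax: taxable = 5,660.00 Cr
  10.5% × 5,660.00 Cr = 594.30 Cr
Supplemental (22.67% flat on bonus): 22.67% × 10,100.00 Cr = 2,289.67 Cr
Total provincial income tax: 594.30 Cr + 2,289.67 Cr = 2,883.97 Cr

2,883.97 Cr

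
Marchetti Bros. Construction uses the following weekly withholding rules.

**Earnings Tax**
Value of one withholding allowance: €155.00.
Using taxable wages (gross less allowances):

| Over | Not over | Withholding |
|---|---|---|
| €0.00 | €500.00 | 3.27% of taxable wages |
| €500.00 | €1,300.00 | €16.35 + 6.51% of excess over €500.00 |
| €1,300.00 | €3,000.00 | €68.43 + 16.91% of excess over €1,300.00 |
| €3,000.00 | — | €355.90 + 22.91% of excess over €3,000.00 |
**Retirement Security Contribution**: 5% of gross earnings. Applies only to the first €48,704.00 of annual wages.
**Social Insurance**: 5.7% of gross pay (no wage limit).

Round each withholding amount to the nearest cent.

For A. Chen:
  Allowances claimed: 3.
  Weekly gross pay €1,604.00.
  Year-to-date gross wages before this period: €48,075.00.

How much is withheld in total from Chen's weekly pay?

€180.83

Earnings Tax: taxable = €1,604.00 − 3×€155.00 = €1,139.00
  €16.35 + 6.51% × (€1,139.00 − €500.00) = €16.35 + 6.51% × €639.00 = €57.95
Retirement Security Contribution: cap €48,704.00 − YTD €48,075.00 = €629.00 subject; 5% × €629.00 = €31.45
Social Insurance: 5.7% × €1,604.00 = €91.43
Total: €57.95 + €31.45 + €91.43 = €180.83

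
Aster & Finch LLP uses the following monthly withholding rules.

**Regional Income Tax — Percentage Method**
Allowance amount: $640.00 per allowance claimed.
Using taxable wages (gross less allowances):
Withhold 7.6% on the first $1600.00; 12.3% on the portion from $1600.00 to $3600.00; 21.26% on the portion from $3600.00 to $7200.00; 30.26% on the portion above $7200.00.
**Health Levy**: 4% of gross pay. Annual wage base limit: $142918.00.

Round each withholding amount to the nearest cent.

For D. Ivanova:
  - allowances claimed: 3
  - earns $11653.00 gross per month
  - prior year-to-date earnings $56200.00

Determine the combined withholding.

$2365.57

Regional Income Tax: taxable = $11653.00 − 3×$640.00 = $9733.00
  $1132.96 + 30.26% × ($9733.00 − $7200.00) = $1132.96 + 30.26% × $2533.00 = $1899.45
Health Levy: 4% × $11653.00 = $466.12
Total: $1899.45 + $466.12 = $2365.57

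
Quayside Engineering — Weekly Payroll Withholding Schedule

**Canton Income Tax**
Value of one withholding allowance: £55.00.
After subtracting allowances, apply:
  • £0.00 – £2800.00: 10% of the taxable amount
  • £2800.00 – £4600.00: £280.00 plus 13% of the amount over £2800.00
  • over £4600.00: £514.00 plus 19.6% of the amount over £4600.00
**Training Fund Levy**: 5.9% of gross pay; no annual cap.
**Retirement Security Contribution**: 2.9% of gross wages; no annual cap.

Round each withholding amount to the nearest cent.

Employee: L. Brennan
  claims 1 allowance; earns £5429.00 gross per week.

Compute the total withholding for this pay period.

£1143.45

Canton Income Tax: taxable = £5429.00 − 1×£55.00 = £5374.00
  £514.00 + 19.6% × (£5374.00 − £4600.00) = £514.00 + 19.6% × £774.00 = £665.70
Training Fund Levy: 5.9% × £5429.00 = £320.31
Retirement Security Contribution: 2.9% × £5429.00 = £157.44
Total: £665.70 + £320.31 + £157.44 = £1143.45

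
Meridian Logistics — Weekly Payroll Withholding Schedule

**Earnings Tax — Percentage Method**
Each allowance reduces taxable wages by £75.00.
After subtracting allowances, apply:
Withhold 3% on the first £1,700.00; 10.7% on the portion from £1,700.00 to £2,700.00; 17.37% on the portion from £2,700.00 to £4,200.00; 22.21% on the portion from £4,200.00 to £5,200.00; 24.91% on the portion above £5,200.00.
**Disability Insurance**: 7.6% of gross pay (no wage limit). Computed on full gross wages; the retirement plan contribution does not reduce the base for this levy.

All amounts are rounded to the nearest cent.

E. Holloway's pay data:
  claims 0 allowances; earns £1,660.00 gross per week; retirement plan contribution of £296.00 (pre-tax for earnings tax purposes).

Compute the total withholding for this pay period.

£167.08

Earnings Tax: taxable = £1,660.00 − £296.00 = £1,364.00
  3% × £1,364.00 = £40.92
Disability Insurance: 7.6% × £1,660.00 = £126.16
Total: £40.92 + £126.16 = £167.08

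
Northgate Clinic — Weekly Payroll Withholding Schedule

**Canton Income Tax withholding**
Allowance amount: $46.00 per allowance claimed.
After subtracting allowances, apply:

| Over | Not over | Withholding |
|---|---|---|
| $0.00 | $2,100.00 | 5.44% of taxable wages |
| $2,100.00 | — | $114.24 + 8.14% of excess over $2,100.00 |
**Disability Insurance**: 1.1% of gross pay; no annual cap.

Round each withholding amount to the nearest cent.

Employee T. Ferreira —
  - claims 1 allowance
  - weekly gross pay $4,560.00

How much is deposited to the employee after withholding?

Canton Income Tax: taxable = $4,560.00 − 1×$46.00 = $4,514.00
  $114.24 + 8.14% × ($4,514.00 − $2,100.00) = $114.24 + 8.14% × $2,414.00 = $310.74
Disability Insurance: 1.1% × $4,560.00 = $50.16
Total withheld: $310.74 + $50.16 = $360.90
Net pay: $4,560.00 − $360.90 = $4,199.10

$4,199.10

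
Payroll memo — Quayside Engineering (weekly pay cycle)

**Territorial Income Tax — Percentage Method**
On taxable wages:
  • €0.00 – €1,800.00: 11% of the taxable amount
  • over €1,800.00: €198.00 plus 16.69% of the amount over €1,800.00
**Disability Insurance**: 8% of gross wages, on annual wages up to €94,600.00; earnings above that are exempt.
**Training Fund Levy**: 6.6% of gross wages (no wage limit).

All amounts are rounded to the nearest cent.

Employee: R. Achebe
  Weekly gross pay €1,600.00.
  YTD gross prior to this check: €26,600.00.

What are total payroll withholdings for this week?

Territorial Income Tax: taxable = €1,600.00
  11% × €1,600.00 = €176.00
Disability Insurance: 8% × €1,600.00 = €128.00
Training Fund Levy: 6.6% × €1,600.00 = €105.60
Total: €176.00 + €128.00 + €105.60 = €409.60

€409.60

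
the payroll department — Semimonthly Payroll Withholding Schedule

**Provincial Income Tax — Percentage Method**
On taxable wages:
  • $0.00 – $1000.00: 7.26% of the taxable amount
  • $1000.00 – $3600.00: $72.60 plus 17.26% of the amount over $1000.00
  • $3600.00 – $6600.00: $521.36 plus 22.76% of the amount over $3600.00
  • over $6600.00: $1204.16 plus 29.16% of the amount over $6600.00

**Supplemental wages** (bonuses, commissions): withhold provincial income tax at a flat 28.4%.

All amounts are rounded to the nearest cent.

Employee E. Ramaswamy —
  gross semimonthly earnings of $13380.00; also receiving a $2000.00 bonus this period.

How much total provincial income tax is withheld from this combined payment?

Provincial Income Tax: taxable = $13380.00
  $1204.16 + 29.16% × ($13380.00 − $6600.00) = $1204.16 + 29.16% × $6780.00 = $3181.21
Supplemental (28.4% flat on bonus): 28.4% × $2000.00 = $568.00
Total provincial income tax: $3181.21 + $568.00 = $3749.21

$3749.21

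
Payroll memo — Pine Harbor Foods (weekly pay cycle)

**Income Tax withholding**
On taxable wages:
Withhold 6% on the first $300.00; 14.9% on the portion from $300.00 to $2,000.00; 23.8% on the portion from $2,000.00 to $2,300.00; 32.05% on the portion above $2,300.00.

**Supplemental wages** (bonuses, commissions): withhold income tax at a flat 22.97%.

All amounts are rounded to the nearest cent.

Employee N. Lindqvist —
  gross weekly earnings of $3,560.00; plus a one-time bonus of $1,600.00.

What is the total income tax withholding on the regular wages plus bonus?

$1,114.05

Income Tax: taxable = $3,560.00
  $342.70 + 32.05% × ($3,560.00 − $2,300.00) = $342.70 + 32.05% × $1,260.00 = $746.53
Supplemental (22.97% flat on bonus): 22.97% × $1,600.00 = $367.52
Total income tax: $746.53 + $367.52 = $1,114.05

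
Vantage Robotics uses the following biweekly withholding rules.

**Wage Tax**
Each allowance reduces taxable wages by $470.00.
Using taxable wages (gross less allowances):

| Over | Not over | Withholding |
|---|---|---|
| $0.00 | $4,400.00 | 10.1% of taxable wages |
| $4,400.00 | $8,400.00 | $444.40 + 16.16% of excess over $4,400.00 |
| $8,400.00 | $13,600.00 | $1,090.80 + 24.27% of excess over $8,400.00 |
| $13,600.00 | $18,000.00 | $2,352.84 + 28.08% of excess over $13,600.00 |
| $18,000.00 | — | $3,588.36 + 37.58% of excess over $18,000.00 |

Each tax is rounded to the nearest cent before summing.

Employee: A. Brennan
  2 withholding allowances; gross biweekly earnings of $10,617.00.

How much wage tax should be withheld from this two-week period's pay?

Wage Tax: taxable = $10,617.00 − 2×$470.00 = $9,677.00
  $1,090.80 + 24.27% × ($9,677.00 − $8,400.00) = $1,090.80 + 24.27% × $1,277.00 = $1,400.73

$1,400.73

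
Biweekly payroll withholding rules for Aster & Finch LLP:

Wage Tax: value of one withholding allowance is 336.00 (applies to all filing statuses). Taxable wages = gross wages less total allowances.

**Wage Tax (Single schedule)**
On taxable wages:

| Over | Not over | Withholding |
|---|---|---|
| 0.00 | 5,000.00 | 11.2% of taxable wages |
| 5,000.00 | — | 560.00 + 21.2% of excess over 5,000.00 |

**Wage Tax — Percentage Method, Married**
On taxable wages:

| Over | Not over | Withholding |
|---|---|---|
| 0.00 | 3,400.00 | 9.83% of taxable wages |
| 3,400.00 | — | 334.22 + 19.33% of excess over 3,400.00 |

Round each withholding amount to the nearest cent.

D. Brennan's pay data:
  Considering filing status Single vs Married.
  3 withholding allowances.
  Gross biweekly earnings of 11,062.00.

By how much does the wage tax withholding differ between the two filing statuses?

Wage Tax (Single): taxable = 11,062.00 − 3×336.00 = 10,054.00
  560.00 + 21.2% × (10,054.00 − 5,000.00) = 560.00 + 21.2% × 5,054.00 = 1,631.45
Wage Tax (Married): taxable = 11,062.00 − 3×336.00 = 10,054.00
  334.22 + 19.33% × (10,054.00 − 3,400.00) = 334.22 + 19.33% × 6,654.00 = 1,620.44
Difference: |1,631.45 − 1,620.44| = 11.01 (higher under Single)

11.01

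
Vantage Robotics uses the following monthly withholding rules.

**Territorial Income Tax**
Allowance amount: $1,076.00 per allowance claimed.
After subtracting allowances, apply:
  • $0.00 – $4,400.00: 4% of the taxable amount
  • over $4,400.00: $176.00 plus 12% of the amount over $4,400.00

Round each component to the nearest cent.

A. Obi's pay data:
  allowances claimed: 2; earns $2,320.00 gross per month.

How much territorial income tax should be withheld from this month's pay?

Territorial Income Tax: taxable = $2,320.00 − 2×$1,076.00 = $168.00
  4% × $168.00 = $6.72

$6.72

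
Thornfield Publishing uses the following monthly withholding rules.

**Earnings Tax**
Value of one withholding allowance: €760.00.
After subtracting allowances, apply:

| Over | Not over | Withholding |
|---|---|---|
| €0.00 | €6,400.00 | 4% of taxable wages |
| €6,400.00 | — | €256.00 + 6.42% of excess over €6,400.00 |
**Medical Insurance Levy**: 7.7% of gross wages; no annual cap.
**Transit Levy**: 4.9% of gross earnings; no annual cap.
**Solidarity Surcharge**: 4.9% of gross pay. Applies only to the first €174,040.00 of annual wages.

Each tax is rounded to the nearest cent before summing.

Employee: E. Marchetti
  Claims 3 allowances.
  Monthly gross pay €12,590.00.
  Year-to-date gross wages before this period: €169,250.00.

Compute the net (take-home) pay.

Earnings Tax: taxable = €12,590.00 − 3×€760.00 = €10,310.00
  €256.00 + 6.42% × (€10,310.00 − €6,400.00) = €256.00 + 6.42% × €3,910.00 = €507.02
Medical Insurance Levy: 7.7% × €12,590.00 = €969.43
Transit Levy: 4.9% × €12,590.00 = €616.91
Solidarity Surcharge: cap €174,040.00 − YTD €169,250.00 = €4,790.00 subject; 4.9% × €4,790.00 = €234.71
Total withheld: €507.02 + €969.43 + €616.91 + €234.71 = €2,328.07
Net pay: €12,590.00 − €2,328.07 = €10,261.93

€10,261.93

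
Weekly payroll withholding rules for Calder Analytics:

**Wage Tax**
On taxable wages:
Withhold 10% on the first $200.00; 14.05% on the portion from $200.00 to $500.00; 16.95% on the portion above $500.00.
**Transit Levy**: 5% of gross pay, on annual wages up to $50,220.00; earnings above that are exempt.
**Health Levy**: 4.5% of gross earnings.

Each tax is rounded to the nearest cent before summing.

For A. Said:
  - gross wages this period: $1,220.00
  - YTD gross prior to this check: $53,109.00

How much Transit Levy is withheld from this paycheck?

$0.00

Transit Levy: YTD $53,109.00 ≥ cap $50,220.00 → $0.00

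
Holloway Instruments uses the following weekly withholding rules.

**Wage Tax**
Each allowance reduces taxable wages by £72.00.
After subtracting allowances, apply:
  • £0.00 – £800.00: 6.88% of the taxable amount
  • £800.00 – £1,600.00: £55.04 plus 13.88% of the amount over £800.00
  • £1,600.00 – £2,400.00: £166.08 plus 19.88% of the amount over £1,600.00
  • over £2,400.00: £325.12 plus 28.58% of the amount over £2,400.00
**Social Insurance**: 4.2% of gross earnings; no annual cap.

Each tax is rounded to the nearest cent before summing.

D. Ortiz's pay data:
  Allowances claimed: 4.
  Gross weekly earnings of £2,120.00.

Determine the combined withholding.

Wage Tax: taxable = £2,120.00 − 4×£72.00 = £1,832.00
  £166.08 + 19.88% × (£1,832.00 − £1,600.00) = £166.08 + 19.88% × £232.00 = £212.20
Social Insurance: 4.2% × £2,120.00 = £89.04
Total: £212.20 + £89.04 = £301.24

£301.24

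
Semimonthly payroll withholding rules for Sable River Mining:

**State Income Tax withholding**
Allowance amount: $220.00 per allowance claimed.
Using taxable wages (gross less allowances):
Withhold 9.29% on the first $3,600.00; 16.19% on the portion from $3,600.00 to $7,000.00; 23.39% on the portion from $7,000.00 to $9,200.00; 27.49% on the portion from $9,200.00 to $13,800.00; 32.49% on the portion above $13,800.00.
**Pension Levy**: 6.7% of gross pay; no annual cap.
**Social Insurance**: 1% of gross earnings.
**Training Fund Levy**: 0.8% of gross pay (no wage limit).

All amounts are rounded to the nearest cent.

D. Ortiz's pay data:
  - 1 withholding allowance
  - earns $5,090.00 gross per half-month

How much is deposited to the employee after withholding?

$4,117.30

State Income Tax: taxable = $5,090.00 − 1×$220.00 = $4,870.00
  $334.44 + 16.19% × ($4,870.00 − $3,600.00) = $334.44 + 16.19% × $1,270.00 = $540.05
Pension Levy: 6.7% × $5,090.00 = $341.03
Social Insurance: 1% × $5,090.00 = $50.90
Training Fund Levy: 0.8% × $5,090.00 = $40.72
Total withheld: $540.05 + $341.03 + $50.90 + $40.72 = $972.70
Net pay: $5,090.00 − $972.70 = $4,117.30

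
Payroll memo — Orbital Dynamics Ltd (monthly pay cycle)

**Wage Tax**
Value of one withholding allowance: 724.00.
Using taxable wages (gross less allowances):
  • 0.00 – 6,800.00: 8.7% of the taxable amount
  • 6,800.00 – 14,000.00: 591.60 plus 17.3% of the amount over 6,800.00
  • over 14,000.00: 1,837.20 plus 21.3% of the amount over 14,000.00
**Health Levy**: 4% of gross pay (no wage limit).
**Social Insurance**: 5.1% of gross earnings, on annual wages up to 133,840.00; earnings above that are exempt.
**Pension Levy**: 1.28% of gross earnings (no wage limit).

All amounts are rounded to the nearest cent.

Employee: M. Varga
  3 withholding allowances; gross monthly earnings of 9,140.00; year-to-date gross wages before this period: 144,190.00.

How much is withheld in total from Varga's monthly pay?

Wage Tax: taxable = 9,140.00 − 3×724.00 = 6,968.00
  591.60 + 17.3% × (6,968.00 − 6,800.00) = 591.60 + 17.3% × 168.00 = 620.66
Health Levy: 4% × 9,140.00 = 365.60
Social Insurance: YTD 144,190.00 ≥ cap 133,840.00 → 0.00
Pension Levy: 1.28% × 9,140.00 = 116.99
Total: 620.66 + 365.60 + 0.00 + 116.99 = 1,103.25

1,103.25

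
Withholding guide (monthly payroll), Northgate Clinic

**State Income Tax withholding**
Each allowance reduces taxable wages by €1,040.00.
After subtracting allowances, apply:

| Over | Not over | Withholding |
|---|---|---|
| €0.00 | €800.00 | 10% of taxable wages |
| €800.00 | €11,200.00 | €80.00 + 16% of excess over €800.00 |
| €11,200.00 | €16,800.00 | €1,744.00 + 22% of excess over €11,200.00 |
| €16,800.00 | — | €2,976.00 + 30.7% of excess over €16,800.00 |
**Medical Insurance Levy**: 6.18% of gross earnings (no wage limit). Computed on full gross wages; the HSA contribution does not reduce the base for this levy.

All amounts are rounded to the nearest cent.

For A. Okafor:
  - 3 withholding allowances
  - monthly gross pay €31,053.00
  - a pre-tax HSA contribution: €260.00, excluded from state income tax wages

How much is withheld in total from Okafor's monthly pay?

State Income Tax: taxable = €31,053.00 − €260.00 − 3×€1,040.00 = €27,673.00
  €2,976.00 + 30.7% × (€27,673.00 − €16,800.00) = €2,976.00 + 30.7% × €10,873.00 = €6,314.01
Medical Insurance Levy: 6.18% × €31,053.00 = €1,919.08
Total: €6,314.01 + €1,919.08 = €8,233.09

€8,233.09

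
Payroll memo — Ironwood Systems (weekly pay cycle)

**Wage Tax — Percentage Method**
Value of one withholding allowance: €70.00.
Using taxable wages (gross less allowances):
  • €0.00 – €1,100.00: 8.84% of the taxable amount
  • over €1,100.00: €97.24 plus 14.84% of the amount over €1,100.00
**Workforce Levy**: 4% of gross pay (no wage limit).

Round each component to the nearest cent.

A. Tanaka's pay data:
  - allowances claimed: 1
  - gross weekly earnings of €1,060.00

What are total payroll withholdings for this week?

€129.92

Wage Tax: taxable = €1,060.00 − 1×€70.00 = €990.00
  8.84% × €990.00 = €87.52
Workforce Levy: 4% × €1,060.00 = €42.40
Total: €87.52 + €42.40 = €129.92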